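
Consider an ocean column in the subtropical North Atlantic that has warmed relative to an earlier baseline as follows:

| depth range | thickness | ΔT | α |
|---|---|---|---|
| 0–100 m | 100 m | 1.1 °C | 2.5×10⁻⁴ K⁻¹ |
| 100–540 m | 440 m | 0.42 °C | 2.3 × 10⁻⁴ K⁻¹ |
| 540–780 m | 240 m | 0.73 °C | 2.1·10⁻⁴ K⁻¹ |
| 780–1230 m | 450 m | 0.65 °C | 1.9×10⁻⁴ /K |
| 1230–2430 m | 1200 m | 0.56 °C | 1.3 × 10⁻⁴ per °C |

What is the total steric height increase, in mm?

0–100 m: 2.5×10⁻⁴ × 1.1 × 100 = 0.02750 m
440 × 0.42 × 2.3×10⁻⁴ = 0.042504 m
0.73 × 240 × 2.1×10⁻⁴ = 0.036792 m
1.9×10⁻⁴ × 450 × 0.65 = 0.055575 m
1.3×10⁻⁴ × 0.56 × 1200 = 0.08736 m
Δh = 0.02750 + 0.042504 + 0.036792 + 0.055575 + 0.08736 = 0.249731 m

250 mm of thermosteric rise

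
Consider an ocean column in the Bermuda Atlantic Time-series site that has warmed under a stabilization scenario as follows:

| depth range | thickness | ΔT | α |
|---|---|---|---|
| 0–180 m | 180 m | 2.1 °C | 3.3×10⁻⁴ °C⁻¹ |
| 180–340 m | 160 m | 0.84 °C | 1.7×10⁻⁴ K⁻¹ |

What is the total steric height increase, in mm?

Δh = 148 mm

0–180 m: 3.3×10⁻⁴ × 180 × 2.1 = 0.12474 m
Layer 2: 0.84 × 1.7×10⁻⁴ × 160 = 0.022848 m
Δh = 0.12474 + 0.022848 = 0.147588 m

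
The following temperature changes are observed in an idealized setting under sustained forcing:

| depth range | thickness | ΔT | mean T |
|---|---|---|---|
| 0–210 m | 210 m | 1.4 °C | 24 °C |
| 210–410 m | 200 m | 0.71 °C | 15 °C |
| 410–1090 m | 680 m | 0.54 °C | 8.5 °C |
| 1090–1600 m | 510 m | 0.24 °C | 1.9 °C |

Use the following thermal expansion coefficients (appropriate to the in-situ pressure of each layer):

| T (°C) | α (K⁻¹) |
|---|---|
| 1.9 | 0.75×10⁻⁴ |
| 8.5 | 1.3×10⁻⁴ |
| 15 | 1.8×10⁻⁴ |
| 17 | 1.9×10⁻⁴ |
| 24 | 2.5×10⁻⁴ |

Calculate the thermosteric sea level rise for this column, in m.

0.156 m of thermosteric rise

Layer 1 at 24 °C → α = 2.5×10⁻⁴ K⁻¹
Layer 2 at 15 °C → α = 1.8×10⁻⁴ K⁻¹
Layer 3 at 8.5 °C → α = 1.3×10⁻⁴ K⁻¹
Layer 4 at 1.9 °C → α = 0.75×10⁻⁴ K⁻¹
Layer 1: 1.4 × 210 × 2.5×10⁻⁴ = 0.07350 m
Layer 2: 0.71 × 1.8×10⁻⁴ × 200 = 0.02556 m
410–1090 m: 0.54 × 1.3×10⁻⁴ × 680 = 0.047736 m
Layer 4: 0.24 × 0.75×10⁻⁴ × 510 = 0.00918 m
Δh = 0.07350 + 0.02556 + 0.047736 + 0.00918 = 0.155976 m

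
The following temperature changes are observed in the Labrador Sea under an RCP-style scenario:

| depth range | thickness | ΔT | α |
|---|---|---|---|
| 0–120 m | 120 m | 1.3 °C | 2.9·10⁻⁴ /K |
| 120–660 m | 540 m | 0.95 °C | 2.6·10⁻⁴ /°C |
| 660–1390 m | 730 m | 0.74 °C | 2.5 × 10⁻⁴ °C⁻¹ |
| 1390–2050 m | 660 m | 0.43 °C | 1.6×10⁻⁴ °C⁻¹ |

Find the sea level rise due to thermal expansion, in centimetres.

35.9 cm of thermosteric rise

0–120 m: 120 × 1.3 × 2.9×10⁻⁴ = 0.04524 m
120–660 m: 0.95 × 540 × 2.6×10⁻⁴ = 0.13338 m
Layer 3: 0.74 × 2.5×10⁻⁴ × 730 = 0.13505 m
1390–2050 m: 1.6×10⁻⁴ × 660 × 0.43 = 0.045408 m
Δh = 0.04524 + 0.13338 + 0.13505 + 0.045408 = 0.359078 m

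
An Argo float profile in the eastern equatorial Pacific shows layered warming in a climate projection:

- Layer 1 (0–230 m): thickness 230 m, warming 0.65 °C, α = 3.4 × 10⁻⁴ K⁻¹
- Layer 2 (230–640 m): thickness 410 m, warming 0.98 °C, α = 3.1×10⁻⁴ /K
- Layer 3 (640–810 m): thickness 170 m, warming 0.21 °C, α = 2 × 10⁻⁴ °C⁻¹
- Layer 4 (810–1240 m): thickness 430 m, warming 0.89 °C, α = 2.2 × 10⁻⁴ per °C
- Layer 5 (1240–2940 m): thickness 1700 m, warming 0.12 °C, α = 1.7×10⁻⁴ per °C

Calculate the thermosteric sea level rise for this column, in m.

Layer 1: 3.4×10⁻⁴ × 230 × 0.65 = 0.05083 m
3.1×10⁻⁴ × 0.98 × 410 = 0.124558 m
0.21 × 2×10⁻⁴ × 170 = 0.00714 m
810–1240 m: 430 × 2.2×10⁻⁴ × 0.89 = 0.084194 m
1240–2940 m: 0.12 × 1700 × 1.7×10⁻⁴ = 0.03468 m
Δh = 0.05083 + 0.124558 + 0.00714 + 0.084194 + 0.03468 = 0.301402 m

Δh ≈ 0.301 m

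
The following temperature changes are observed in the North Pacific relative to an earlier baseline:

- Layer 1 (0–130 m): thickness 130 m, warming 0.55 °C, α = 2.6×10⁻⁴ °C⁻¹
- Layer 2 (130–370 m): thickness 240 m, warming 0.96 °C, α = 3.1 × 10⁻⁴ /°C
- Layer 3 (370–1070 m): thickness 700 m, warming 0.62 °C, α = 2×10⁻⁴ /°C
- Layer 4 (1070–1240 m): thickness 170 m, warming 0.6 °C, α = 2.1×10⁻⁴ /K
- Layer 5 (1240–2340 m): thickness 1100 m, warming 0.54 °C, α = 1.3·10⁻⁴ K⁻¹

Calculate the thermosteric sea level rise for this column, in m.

130 × 0.55 × 2.6×10⁻⁴ = 0.01859 m
0.96 × 240 × 3.1×10⁻⁴ = 0.071424 m
0.62 × 2×10⁻⁴ × 700 = 0.08680 m
1070–1240 m: 170 × 2.1×10⁻⁴ × 0.6 = 0.02142 m
1.3×10⁻⁴ × 0.54 × 1100 = 0.07722 m
Δh = 0.01859 + 0.071424 + 0.08680 + 0.02142 + 0.07722 = 0.275454 m

Δh = 0.28 m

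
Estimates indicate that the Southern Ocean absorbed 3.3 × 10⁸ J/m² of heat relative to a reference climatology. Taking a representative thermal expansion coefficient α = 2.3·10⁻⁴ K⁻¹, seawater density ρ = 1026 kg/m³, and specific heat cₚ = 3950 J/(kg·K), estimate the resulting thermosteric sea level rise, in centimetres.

Δh = αQ/(ρcₚ) = 2.3×10⁻⁴ × 3.3×10⁸ / (1026 × 3950) ≈ 0.018728 m

Δh = 1.9 cm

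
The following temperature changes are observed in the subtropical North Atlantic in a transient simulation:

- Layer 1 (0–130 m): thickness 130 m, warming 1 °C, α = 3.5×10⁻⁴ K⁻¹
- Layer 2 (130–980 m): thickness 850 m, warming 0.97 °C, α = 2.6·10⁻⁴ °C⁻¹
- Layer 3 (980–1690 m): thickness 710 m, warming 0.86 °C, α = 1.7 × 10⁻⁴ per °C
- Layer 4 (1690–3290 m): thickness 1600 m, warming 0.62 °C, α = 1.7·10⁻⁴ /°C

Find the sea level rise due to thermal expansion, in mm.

Δh ≈ 530 mm

1 × 3.5×10⁻⁴ × 130 = 0.04550 m
Layer 2: 850 × 2.6×10⁻⁴ × 0.97 = 0.21437 m
1.7×10⁻⁴ × 710 × 0.86 = 0.103802 m
Layer 4: 0.62 × 1600 × 1.7×10⁻⁴ = 0.16864 m
Δh = 0.04550 + 0.21437 + 0.103802 + 0.16864 = 0.532312 m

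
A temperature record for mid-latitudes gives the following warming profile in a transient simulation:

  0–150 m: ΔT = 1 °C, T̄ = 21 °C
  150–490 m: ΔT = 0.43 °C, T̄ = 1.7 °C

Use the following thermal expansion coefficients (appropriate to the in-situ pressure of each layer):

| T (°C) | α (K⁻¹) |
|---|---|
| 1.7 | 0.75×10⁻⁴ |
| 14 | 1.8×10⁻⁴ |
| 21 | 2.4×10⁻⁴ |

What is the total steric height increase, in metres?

0.0470 m

Layer 1 at 21 °C → α = 2.4×10⁻⁴ K⁻¹
Layer 2 at 1.7 °C → α = 0.75×10⁻⁴ K⁻¹
Layer 1: 1 × 2.4×10⁻⁴ × 150 = 0.03600 m
Layer 2: 340 × 0.75×10⁻⁴ × 0.43 = 0.010965 m
Δh = 0.03600 + 0.010965 = 0.046965 m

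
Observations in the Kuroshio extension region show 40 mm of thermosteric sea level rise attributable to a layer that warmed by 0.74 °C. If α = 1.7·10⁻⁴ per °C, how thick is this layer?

H = Δh/(αΔT) = 0.04 / (1.7×10⁻⁴ × 0.74) ≈ 318.0 m

H ≈ 318 m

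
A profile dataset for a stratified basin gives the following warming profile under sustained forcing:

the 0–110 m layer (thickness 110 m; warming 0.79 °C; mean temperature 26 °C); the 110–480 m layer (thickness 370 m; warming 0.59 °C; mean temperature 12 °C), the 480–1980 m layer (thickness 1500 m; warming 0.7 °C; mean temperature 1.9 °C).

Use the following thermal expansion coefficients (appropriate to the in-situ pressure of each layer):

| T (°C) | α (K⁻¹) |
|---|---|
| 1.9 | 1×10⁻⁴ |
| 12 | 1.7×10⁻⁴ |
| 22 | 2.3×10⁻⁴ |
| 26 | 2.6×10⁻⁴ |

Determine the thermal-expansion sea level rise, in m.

Layer 1 at 26 °C → α = 2.6×10⁻⁴ K⁻¹
Layer 2 at 12 °C → α = 1.7×10⁻⁴ K⁻¹
Layer 3 at 1.9 °C → α = 1×10⁻⁴ K⁻¹
0–110 m: 110 × 2.6×10⁻⁴ × 0.79 = 0.022594 m
110–480 m: 1.7×10⁻⁴ × 0.59 × 370 = 0.037111 m
480–1980 m: 1×10⁻⁴ × 1500 × 0.7 = 0.10500 m
Δh = 0.022594 + 0.037111 + 0.10500 = 0.164705 m ≈ 0.165 m

0.165 m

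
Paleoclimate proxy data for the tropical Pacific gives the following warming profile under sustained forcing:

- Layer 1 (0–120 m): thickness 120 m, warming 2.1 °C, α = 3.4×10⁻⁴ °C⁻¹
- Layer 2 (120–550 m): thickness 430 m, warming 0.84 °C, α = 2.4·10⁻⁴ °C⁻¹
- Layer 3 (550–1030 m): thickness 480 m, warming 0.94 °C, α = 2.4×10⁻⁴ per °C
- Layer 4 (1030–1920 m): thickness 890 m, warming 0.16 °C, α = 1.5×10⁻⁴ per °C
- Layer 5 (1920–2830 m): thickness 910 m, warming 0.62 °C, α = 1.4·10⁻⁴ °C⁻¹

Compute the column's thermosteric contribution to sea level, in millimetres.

381 mm of thermosteric rise

Layer 1: 120 × 2.1 × 3.4×10⁻⁴ = 0.08568 m
Layer 2: 430 × 2.4×10⁻⁴ × 0.84 = 0.086688 m
480 × 2.4×10⁻⁴ × 0.94 = 0.108288 m
1.5×10⁻⁴ × 890 × 0.16 = 0.02136 m
Layer 5: 1.4×10⁻⁴ × 910 × 0.62 = 0.078988 m
Δh = 0.08568 + 0.086688 + 0.108288 + 0.02136 + 0.078988 = 0.381004 m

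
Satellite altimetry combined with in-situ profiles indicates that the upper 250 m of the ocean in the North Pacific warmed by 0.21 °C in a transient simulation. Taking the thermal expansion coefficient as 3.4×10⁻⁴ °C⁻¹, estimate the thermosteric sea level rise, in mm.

Δh = αΔT·H = 3.4×10⁻⁴ × 0.21 × 250 = 0.01785 m

Δh ≈ 17.9 mm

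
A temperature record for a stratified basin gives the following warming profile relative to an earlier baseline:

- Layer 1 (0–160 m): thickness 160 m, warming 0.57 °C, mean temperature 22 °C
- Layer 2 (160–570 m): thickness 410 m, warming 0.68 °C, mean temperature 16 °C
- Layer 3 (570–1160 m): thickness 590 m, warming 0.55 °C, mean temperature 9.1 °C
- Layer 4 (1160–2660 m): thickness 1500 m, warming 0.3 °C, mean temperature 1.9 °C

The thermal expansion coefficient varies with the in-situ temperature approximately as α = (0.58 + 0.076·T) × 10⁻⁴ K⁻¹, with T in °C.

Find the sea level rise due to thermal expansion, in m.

Layer 1: α = (0.58 + 0.076×22)×10⁻⁴ = 2.252×10⁻⁴ K⁻¹
Layer 2: α = (0.58 + 0.076×16)×10⁻⁴ = 1.796×10⁻⁴ K⁻¹
Layer 3: α = (0.58 + 0.076×9.1)×10⁻⁴ = 1.2716×10⁻⁴ K⁻¹
Layer 4: α = (0.58 + 0.076×1.9)×10⁻⁴ = 0.7244×10⁻⁴ K⁻¹
Layer 1: 160 × 2.252×10⁻⁴ × 0.57 = 0.02053824 m
0.68 × 1.796×10⁻⁴ × 410 = 0.05007248 m
570–1160 m: 590 × 1.2716×10⁻⁴ × 0.55 = 0.04126342 m
Layer 4: 0.7244×10⁻⁴ × 1500 × 0.3 = 0.032598 m
Δh = 0.02053824 + 0.05007248 + 0.04126342 + 0.032598 = 0.14447214 m

Δh ≈ 0.144 m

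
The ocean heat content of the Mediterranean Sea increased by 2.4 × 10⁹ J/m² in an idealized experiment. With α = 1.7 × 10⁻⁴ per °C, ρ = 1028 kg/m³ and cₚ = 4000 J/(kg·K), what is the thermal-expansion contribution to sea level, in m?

Δh = αQ/(ρcₚ) = 1.7×10⁻⁴ × 2.4×10⁹ / (1028 × 4000) ≈ 0.099222 m

Δh ≈ 0.0992 m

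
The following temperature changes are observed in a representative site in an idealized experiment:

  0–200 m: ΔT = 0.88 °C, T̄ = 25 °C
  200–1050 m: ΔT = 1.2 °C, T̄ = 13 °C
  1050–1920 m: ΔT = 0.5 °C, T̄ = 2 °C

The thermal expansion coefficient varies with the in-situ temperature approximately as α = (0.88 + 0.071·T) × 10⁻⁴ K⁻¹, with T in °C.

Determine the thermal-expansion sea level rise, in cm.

about 27.5 cm

Layer 1: α = (0.88 + 0.071×25)×10⁻⁴ = 2.655×10⁻⁴ K⁻¹
Layer 2: α = (0.88 + 0.071×13)×10⁻⁴ = 1.803×10⁻⁴ K⁻¹
Layer 3: α = (0.88 + 0.071×2)×10⁻⁴ = 1.022×10⁻⁴ K⁻¹
0.88 × 2.655×10⁻⁴ × 200 = 0.046728 m
Layer 2: 1.2 × 850 × 1.803×10⁻⁴ = 0.183906 m
1050–1920 m: 1.022×10⁻⁴ × 0.5 × 870 = 0.044457 m
Δh = 0.046728 + 0.183906 + 0.044457 = 0.275091 m ≈ 27.5 cm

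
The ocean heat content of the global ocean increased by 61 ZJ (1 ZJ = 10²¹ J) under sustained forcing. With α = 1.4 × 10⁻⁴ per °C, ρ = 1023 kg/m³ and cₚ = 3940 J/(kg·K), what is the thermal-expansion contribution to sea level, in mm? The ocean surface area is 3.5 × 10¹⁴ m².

Per unit area: Q = 61×10²¹ / (3.5×10¹⁴) ≈ 1.743×10⁸ J/m²
Δh = αQ/(ρcₚ) = 1.4×10⁻⁴ × 1.743×10⁸ / (1023 × 3940) ≈ 0.0060542 m

6.05 mm of thermosteric rise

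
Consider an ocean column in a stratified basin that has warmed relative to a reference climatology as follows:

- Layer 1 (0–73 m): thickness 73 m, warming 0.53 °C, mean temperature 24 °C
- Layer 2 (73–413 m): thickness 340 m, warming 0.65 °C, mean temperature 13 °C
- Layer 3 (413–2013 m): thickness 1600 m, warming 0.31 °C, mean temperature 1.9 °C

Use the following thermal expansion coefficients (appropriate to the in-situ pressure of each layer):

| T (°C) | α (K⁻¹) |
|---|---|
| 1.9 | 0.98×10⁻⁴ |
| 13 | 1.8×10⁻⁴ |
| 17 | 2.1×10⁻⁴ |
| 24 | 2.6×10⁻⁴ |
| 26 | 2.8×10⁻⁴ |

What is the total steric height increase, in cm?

9.8 cm

Layer 1 at 24 °C → α = 2.6×10⁻⁴ K⁻¹
Layer 2 at 13 °C → α = 1.8×10⁻⁴ K⁻¹
Layer 3 at 1.9 °C → α = 0.98×10⁻⁴ K⁻¹
Layer 1: 0.53 × 73 × 2.6×10⁻⁴ = 0.0100594 m
73–413 m: 340 × 1.8×10⁻⁴ × 0.65 = 0.03978 m
1600 × 0.31 × 0.98×10⁻⁴ = 0.048608 m
Δh = 0.0100594 + 0.03978 + 0.048608 = 0.0984474 m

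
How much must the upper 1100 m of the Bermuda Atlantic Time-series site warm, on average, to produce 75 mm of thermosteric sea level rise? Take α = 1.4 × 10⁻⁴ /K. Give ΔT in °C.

ΔT = Δh/(αH) = 0.075 / (1.4×10⁻⁴ × 1100) ≈ 0.4870 °C

0.487 °C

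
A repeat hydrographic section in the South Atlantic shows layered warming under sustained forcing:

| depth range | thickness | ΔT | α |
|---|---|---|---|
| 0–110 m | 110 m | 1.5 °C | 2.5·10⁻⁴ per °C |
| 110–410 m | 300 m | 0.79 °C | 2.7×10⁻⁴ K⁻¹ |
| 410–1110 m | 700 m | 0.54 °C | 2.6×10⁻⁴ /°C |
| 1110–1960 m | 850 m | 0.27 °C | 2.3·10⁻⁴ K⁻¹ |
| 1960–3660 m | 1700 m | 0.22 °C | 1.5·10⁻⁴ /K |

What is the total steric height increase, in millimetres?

1.5 × 110 × 2.5×10⁻⁴ = 0.04125 m
110–410 m: 0.79 × 2.7×10⁻⁴ × 300 = 0.06399 m
410–1110 m: 700 × 0.54 × 2.6×10⁻⁴ = 0.09828 m
1110–1960 m: 2.3×10⁻⁴ × 0.27 × 850 = 0.052785 m
Layer 5: 1700 × 1.5×10⁻⁴ × 0.22 = 0.05610 m
Δh = 0.04125 + 0.06399 + 0.09828 + 0.052785 + 0.05610 = 0.312405 m ≈ 312 mm

Δh ≈ 312 mm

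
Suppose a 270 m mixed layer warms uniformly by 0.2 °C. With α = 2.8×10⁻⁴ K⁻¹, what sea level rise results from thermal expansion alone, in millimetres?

Δh ≈ 15 mm

Δh = αΔT·H = 2.8×10⁻⁴ × 0.2 × 270 = 0.01512 m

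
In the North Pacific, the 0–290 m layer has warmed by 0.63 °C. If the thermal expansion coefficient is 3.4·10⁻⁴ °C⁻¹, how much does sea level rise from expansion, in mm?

about 62.1 mm

Δh = αΔT·H = 3.4×10⁻⁴ × 0.63 × 290 = 0.062118 m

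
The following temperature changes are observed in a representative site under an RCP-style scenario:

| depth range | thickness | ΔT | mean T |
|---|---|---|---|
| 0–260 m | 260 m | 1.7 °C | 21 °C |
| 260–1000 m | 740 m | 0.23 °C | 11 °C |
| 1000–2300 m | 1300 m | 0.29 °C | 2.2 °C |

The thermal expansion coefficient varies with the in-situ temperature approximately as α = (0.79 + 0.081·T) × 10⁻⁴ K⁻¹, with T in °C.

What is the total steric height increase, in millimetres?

Layer 1: α = (0.79 + 0.081×21)×10⁻⁴ = 2.491×10⁻⁴ K⁻¹
Layer 2: α = (0.79 + 0.081×11)×10⁻⁴ = 1.681×10⁻⁴ K⁻¹
Layer 3: α = (0.79 + 0.081×2.2)×10⁻⁴ = 0.9682×10⁻⁴ K⁻¹
2.491×10⁻⁴ × 1.7 × 260 = 0.1101022 m
1.681×10⁻⁴ × 740 × 0.23 = 0.02861062 m
Layer 3: 0.29 × 0.9682×10⁻⁴ × 1300 = 0.03650114 m
Δh = 0.1101022 + 0.02861062 + 0.03650114 = 0.17521396 m

Δh = 175 mm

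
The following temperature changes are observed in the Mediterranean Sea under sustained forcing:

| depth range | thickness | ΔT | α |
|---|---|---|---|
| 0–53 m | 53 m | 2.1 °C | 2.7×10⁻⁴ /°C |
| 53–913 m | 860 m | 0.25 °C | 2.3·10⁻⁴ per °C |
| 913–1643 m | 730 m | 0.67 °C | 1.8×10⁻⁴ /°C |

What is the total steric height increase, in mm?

Δh ≈ 168 mm

2.7×10⁻⁴ × 53 × 2.1 = 0.030051 m
53–913 m: 2.3×10⁻⁴ × 860 × 0.25 = 0.04945 m
Layer 3: 1.8×10⁻⁴ × 0.67 × 730 = 0.088038 m
Δh = 0.030051 + 0.04945 + 0.088038 = 0.167539 m ≈ 168 mm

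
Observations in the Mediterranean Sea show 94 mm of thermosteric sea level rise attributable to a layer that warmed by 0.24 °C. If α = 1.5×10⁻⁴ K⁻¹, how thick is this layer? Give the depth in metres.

about 2610 m

H = Δh/(αΔT) = 0.094 / (1.5×10⁻⁴ × 0.24) ≈ 2611 m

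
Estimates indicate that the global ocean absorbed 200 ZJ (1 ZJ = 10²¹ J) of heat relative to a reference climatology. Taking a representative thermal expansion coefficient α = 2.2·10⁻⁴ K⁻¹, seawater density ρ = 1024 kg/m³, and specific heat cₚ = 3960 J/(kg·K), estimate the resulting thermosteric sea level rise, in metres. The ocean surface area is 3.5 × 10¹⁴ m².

Per unit area: Q = 200×10²¹ / (3.5×10¹⁴) ≈ 5.714×10⁸ J/m²
Δh = αQ/(ρcₚ) = 2.2×10⁻⁴ × 5.714×10⁸ / (1024 × 3960) ≈ 0.03100 m

Δh ≈ 0.031 m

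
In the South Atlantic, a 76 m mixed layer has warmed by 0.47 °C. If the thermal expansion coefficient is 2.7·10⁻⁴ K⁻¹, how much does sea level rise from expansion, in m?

0.0096 m of thermosteric rise

Δh = αΔT·H = 2.7×10⁻⁴ × 0.47 × 76 = 0.0096444 m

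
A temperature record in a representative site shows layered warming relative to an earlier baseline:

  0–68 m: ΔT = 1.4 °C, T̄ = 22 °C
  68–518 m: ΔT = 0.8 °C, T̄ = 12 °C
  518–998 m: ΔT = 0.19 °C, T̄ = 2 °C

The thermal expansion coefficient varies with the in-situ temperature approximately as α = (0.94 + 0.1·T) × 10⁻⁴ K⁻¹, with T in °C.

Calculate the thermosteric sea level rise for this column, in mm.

Layer 1: α = (0.94 + 0.1×22)×10⁻⁴ = 3.14×10⁻⁴ K⁻¹
Layer 2: α = (0.94 + 0.1×12)×10⁻⁴ = 2.14×10⁻⁴ K⁻¹
Layer 3: α = (0.94 + 0.1×2)×10⁻⁴ = 1.14×10⁻⁴ K⁻¹
Layer 1: 68 × 3.14×10⁻⁴ × 1.4 = 0.0298928 m
Layer 2: 450 × 2.14×10⁻⁴ × 0.8 = 0.07704 m
518–998 m: 1.14×10⁻⁴ × 0.19 × 480 = 0.0103968 m
Δh = 0.0298928 + 0.07704 + 0.0103968 = 0.1173296 m ≈ 117 mm

Δh = 117 mm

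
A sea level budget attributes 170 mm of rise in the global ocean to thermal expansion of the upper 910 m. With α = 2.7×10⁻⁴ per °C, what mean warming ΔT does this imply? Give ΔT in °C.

0.692 °C

ΔT = Δh/(αH) = 0.17 / (2.7×10⁻⁴ × 910) ≈ 0.6919 °C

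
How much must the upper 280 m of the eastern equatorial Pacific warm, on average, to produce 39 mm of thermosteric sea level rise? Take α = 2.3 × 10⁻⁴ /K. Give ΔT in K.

ΔT = Δh/(αH) = 0.039 / (2.3×10⁻⁴ × 280) ≈ 0.6056 K

ΔT ≈ 0.606 K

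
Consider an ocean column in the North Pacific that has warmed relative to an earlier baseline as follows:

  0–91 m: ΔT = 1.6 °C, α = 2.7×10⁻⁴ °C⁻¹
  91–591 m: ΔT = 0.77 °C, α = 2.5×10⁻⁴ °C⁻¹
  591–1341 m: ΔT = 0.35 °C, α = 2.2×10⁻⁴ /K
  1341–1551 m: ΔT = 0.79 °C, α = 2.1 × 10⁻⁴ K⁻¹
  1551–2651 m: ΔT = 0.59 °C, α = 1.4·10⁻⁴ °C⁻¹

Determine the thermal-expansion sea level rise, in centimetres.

2.7×10⁻⁴ × 1.6 × 91 = 0.039312 m
Layer 2: 500 × 2.5×10⁻⁴ × 0.77 = 0.09625 m
2.2×10⁻⁴ × 750 × 0.35 = 0.05775 m
1341–1551 m: 2.1×10⁻⁴ × 210 × 0.79 = 0.034839 m
1551–2651 m: 1.4×10⁻⁴ × 1100 × 0.59 = 0.09086 m
Δh = 0.039312 + 0.09625 + 0.05775 + 0.034839 + 0.09086 = 0.319011 m

Δh = 31.9 cm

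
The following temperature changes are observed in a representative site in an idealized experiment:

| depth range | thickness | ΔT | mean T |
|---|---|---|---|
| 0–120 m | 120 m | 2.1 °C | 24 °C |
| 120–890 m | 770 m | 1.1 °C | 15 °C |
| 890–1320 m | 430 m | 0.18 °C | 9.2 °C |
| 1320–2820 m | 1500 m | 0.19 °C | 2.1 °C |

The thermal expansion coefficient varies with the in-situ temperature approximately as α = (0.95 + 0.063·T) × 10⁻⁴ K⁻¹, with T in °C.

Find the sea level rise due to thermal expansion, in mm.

about 270 mm

Layer 1: α = (0.95 + 0.063×24)×10⁻⁴ = 2.462×10⁻⁴ K⁻¹
Layer 2: α = (0.95 + 0.063×15)×10⁻⁴ = 1.895×10⁻⁴ K⁻¹
Layer 3: α = (0.95 + 0.063×9.2)×10⁻⁴ = 1.5296×10⁻⁴ K⁻¹
Layer 4: α = (0.95 + 0.063×2.1)×10⁻⁴ = 1.0823×10⁻⁴ K⁻¹
Layer 1: 2.1 × 2.462×10⁻⁴ × 120 = 0.0620424 m
1.1 × 770 × 1.895×10⁻⁴ = 0.1605065 m
890–1320 m: 0.18 × 430 × 1.5296×10⁻⁴ = 0.011839104 m
1.0823×10⁻⁴ × 0.19 × 1500 = 0.03084555 m
Δh = 0.0620424 + 0.1605065 + 0.011839104 + 0.03084555 = 0.265233554 m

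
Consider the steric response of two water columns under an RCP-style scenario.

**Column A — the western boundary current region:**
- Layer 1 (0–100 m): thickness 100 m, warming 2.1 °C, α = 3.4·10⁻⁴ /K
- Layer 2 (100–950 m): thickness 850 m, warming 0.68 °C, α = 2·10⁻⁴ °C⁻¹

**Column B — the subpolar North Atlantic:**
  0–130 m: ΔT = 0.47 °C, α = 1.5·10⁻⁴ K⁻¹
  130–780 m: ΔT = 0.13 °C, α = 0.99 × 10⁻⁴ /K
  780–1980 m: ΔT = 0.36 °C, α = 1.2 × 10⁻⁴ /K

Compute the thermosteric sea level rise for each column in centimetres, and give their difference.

A 100 × 2.1 × 3.4×10⁻⁴ = 0.07140 m
A Layer 2: 850 × 2×10⁻⁴ × 0.68 = 0.11560 m
A total: 0.18700 m
B Layer 1: 0.47 × 130 × 1.5×10⁻⁴ = 0.009165 m
B 130–780 m: 650 × 0.13 × 0.99×10⁻⁴ = 0.0083655 m
B Layer 3: 1.2×10⁻⁴ × 0.36 × 1200 = 0.05184 m
B total: 0.0693705 m
Difference: 0.18700 − 0.0693705 = 0.1176295 m

Δh_A ≈ 19 cm, Δh_B ≈ 6.9 cm; difference ≈ 12 cm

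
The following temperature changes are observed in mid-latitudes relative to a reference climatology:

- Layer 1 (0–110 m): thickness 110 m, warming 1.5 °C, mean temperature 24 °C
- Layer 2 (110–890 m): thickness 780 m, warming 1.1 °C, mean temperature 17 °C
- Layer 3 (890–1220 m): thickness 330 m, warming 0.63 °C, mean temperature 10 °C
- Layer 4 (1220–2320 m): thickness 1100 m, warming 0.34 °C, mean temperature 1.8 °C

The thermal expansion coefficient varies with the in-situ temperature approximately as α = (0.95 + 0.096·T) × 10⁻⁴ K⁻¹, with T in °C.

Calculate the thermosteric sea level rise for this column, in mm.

Layer 1: α = (0.95 + 0.096×24)×10⁻⁴ = 3.254×10⁻⁴ K⁻¹
Layer 2: α = (0.95 + 0.096×17)×10⁻⁴ = 2.582×10⁻⁴ K⁻¹
Layer 3: α = (0.95 + 0.096×10)×10⁻⁴ = 1.91×10⁻⁴ K⁻¹
Layer 4: α = (0.95 + 0.096×1.8)×10⁻⁴ = 1.1228×10⁻⁴ K⁻¹
3.254×10⁻⁴ × 110 × 1.5 = 0.053691 m
780 × 2.582×10⁻⁴ × 1.1 = 0.2215356 m
Layer 3: 1.91×10⁻⁴ × 330 × 0.63 = 0.0397089 m
1220–2320 m: 1.1228×10⁻⁴ × 1100 × 0.34 = 0.04199272 m
Δh = 0.053691 + 0.2215356 + 0.0397089 + 0.04199272 = 0.35692822 m ≈ 360 mm

Δh = 360 mm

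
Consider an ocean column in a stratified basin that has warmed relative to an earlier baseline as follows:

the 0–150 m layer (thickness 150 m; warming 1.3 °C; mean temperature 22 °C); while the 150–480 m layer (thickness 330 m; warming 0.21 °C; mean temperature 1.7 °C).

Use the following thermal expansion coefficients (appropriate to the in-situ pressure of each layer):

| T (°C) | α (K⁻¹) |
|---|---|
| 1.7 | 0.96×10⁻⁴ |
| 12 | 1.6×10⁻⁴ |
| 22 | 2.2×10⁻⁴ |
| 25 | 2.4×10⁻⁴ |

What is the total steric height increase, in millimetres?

Δh ≈ 49.6 mm

Layer 1 at 22 °C → α = 2.2×10⁻⁴ K⁻¹
Layer 2 at 1.7 °C → α = 0.96×10⁻⁴ K⁻¹
0–150 m: 1.3 × 150 × 2.2×10⁻⁴ = 0.04290 m
0.96×10⁻⁴ × 330 × 0.21 = 0.0066528 m
Δh = 0.04290 + 0.0066528 = 0.0495528 m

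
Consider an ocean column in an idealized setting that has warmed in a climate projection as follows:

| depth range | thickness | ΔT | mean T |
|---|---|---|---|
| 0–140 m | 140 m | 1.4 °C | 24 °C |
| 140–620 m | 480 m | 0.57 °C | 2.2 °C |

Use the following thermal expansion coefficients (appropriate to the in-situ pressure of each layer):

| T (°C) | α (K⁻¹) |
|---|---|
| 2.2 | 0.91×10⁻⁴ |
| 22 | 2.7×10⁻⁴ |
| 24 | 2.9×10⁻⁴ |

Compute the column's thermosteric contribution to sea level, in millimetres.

Δh = 81.7 mm

Layer 1 at 24 °C → α = 2.9×10⁻⁴ K⁻¹
Layer 2 at 2.2 °C → α = 0.91×10⁻⁴ K⁻¹
140 × 2.9×10⁻⁴ × 1.4 = 0.05684 m
Layer 2: 0.57 × 480 × 0.91×10⁻⁴ = 0.0248976 m
Δh = 0.05684 + 0.0248976 = 0.0817376 m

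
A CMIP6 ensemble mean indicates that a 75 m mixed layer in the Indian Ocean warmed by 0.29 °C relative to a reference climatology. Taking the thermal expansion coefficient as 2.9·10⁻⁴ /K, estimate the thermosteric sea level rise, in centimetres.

about 0.63 cm

Δh = αΔT·H = 2.9×10⁻⁴ × 0.29 × 75 = 0.0063075 m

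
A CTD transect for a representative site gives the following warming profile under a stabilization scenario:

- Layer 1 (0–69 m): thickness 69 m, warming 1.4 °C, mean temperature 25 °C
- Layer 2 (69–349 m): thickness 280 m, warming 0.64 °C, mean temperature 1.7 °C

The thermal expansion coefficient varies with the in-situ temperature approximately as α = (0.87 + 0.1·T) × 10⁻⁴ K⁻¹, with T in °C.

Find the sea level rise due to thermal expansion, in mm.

51.2 mm

Layer 1: α = (0.87 + 0.1×25)×10⁻⁴ = 3.37×10⁻⁴ K⁻¹
Layer 2: α = (0.87 + 0.1×1.7)×10⁻⁴ = 1.04×10⁻⁴ K⁻¹
Layer 1: 1.4 × 69 × 3.37×10⁻⁴ = 0.0325542 m
69–349 m: 1.04×10⁻⁴ × 280 × 0.64 = 0.0186368 m
Δh = 0.0325542 + 0.0186368 = 0.051191 m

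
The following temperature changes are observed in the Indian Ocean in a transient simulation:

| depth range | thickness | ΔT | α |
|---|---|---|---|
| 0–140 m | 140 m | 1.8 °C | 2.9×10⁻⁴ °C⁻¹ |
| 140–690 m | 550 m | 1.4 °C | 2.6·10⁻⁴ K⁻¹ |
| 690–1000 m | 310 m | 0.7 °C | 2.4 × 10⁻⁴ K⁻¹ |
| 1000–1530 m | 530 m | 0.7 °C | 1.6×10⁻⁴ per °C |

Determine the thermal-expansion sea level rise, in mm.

380 mm of thermosteric rise

0–140 m: 140 × 1.8 × 2.9×10⁻⁴ = 0.07308 m
Layer 2: 1.4 × 2.6×10⁻⁴ × 550 = 0.20020 m
0.7 × 2.4×10⁻⁴ × 310 = 0.05208 m
530 × 1.6×10⁻⁴ × 0.7 = 0.05936 m
Δh = 0.07308 + 0.20020 + 0.05208 + 0.05936 = 0.38472 m ≈ 380 mm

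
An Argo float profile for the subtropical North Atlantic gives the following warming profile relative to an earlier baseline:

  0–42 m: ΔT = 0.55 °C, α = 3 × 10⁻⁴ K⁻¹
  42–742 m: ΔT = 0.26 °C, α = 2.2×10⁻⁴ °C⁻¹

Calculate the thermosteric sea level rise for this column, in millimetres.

Δh = 47.0 mm

0–42 m: 42 × 3×10⁻⁴ × 0.55 = 0.00693 m
700 × 0.26 × 2.2×10⁻⁴ = 0.04004 m
Δh = 0.00693 + 0.04004 = 0.04697 m ≈ 47.0 mm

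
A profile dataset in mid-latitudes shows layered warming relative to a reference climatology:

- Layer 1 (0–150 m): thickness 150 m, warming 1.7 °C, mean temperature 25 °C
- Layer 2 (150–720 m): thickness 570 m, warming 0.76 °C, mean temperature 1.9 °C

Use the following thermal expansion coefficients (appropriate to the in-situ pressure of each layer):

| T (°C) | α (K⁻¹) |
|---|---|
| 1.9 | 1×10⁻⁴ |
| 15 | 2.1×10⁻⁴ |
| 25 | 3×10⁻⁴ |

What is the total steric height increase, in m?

Layer 1 at 25 °C → α = 3×10⁻⁴ K⁻¹
Layer 2 at 1.9 °C → α = 1×10⁻⁴ K⁻¹
150 × 3×10⁻⁴ × 1.7 = 0.07650 m
1×10⁻⁴ × 0.76 × 570 = 0.04332 m
Δh = 0.07650 + 0.04332 = 0.11982 m ≈ 0.120 m

Δh ≈ 0.120 m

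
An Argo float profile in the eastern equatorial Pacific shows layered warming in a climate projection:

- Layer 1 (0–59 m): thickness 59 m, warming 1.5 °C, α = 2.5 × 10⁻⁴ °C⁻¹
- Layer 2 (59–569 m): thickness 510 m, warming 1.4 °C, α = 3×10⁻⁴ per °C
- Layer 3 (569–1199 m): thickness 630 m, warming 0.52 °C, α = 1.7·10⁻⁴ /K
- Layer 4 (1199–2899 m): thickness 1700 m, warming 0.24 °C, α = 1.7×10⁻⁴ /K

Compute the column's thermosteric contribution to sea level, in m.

1.5 × 59 × 2.5×10⁻⁴ = 0.022125 m
Layer 2: 510 × 1.4 × 3×10⁻⁴ = 0.21420 m
569–1199 m: 0.52 × 1.7×10⁻⁴ × 630 = 0.055692 m
1199–2899 m: 1700 × 0.24 × 1.7×10⁻⁴ = 0.06936 m
Δh = 0.022125 + 0.21420 + 0.055692 + 0.06936 = 0.361377 m ≈ 0.361 m

Δh ≈ 0.361 m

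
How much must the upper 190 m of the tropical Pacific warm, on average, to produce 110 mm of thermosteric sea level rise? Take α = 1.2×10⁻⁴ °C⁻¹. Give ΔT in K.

4.8 K

ΔT = Δh/(αH) = 0.11 / (1.2×10⁻⁴ × 190) ≈ 4.825 K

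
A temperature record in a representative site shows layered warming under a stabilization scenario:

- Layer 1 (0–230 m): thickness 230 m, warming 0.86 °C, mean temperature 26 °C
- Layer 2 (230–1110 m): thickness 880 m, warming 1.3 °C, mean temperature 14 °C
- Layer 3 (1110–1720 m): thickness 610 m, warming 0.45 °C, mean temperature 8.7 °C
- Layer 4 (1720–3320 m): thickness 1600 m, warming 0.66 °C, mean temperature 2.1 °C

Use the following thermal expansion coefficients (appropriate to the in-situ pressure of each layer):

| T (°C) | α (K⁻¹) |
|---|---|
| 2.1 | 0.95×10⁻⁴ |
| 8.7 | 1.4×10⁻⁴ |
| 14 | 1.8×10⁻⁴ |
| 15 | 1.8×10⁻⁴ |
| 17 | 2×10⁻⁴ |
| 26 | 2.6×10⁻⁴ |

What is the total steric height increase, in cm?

Δh = 39.6 cm

Layer 1 at 26 °C → α = 2.6×10⁻⁴ K⁻¹
Layer 2 at 14 °C → α = 1.8×10⁻⁴ K⁻¹
Layer 3 at 8.7 °C → α = 1.4×10⁻⁴ K⁻¹
Layer 4 at 2.1 °C → α = 0.95×10⁻⁴ K⁻¹
Layer 1: 2.6×10⁻⁴ × 0.86 × 230 = 0.051428 m
230–1110 m: 880 × 1.8×10⁻⁴ × 1.3 = 0.20592 m
1110–1720 m: 0.45 × 610 × 1.4×10⁻⁴ = 0.03843 m
Layer 4: 1600 × 0.95×10⁻⁴ × 0.66 = 0.10032 m
Δh = 0.051428 + 0.20592 + 0.03843 + 0.10032 = 0.396098 m ≈ 39.6 cm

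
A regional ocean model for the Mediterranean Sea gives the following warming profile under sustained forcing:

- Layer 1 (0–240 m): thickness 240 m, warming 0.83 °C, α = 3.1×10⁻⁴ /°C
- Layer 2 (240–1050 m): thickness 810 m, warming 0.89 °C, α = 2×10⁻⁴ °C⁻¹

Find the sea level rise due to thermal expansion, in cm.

21 cm

240 × 0.83 × 3.1×10⁻⁴ = 0.061752 m
240–1050 m: 2×10⁻⁴ × 0.89 × 810 = 0.14418 m
Δh = 0.061752 + 0.14418 = 0.205932 m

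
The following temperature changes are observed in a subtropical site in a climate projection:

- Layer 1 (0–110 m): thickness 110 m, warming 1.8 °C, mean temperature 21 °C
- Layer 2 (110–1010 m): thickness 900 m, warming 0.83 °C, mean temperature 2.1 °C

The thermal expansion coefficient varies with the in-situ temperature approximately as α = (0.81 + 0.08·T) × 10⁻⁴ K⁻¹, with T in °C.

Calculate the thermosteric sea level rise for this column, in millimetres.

about 122 mm

Layer 1: α = (0.81 + 0.08×21)×10⁻⁴ = 2.49×10⁻⁴ K⁻¹
Layer 2: α = (0.81 + 0.08×2.1)×10⁻⁴ = 0.978×10⁻⁴ K⁻¹
0–110 m: 2.49×10⁻⁴ × 110 × 1.8 = 0.049302 m
Layer 2: 0.978×10⁻⁴ × 0.83 × 900 = 0.0730566 m
Δh = 0.049302 + 0.0730566 = 0.1223586 m ≈ 122 mm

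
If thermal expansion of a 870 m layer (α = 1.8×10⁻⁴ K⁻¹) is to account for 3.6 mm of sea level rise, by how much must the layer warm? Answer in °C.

ΔT = Δh/(αH) = 0.0036 / (1.8×10⁻⁴ × 870) ≈ 0.02299 °C

ΔT ≈ 0.023 °C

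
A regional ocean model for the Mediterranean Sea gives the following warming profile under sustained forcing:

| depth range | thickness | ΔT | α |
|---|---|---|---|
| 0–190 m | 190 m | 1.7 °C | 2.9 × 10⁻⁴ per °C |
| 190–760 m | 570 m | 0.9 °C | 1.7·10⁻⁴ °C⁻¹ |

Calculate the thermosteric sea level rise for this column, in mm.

0–190 m: 190 × 1.7 × 2.9×10⁻⁴ = 0.09367 m
570 × 0.9 × 1.7×10⁻⁴ = 0.08721 m
Δh = 0.09367 + 0.08721 = 0.18088 m ≈ 181 mm

181 mm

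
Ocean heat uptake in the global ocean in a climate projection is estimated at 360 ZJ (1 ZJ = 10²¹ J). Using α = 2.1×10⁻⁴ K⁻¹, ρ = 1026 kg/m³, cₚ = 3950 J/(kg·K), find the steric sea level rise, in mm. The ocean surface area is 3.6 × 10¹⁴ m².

Δh = 51.8 mm

Per unit area: Q = 360×10²¹ / (3.6×10¹⁴) = 1×10⁹ J/m²
Δh = αQ/(ρcₚ) = 2.1×10⁻⁴ × 1×10⁹ / (1026 × 3950) ≈ 0.051817 m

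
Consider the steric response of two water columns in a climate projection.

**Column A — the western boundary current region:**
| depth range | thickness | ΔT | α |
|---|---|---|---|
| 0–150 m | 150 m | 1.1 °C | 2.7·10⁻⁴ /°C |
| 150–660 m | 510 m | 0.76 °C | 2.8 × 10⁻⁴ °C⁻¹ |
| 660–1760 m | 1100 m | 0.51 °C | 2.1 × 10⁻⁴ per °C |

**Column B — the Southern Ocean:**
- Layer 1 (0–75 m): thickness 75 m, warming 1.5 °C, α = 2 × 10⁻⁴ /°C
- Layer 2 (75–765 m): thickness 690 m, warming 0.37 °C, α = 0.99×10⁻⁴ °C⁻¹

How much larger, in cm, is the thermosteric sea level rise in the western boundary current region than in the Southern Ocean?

A 0–150 m: 1.1 × 2.7×10⁻⁴ × 150 = 0.04455 m
A 150–660 m: 0.76 × 2.8×10⁻⁴ × 510 = 0.108528 m
A 660–1760 m: 1100 × 0.51 × 2.1×10⁻⁴ = 0.11781 m
A total: 0.270888 m
B 0–75 m: 1.5 × 75 × 2×10⁻⁴ = 0.02250 m
B 75–765 m: 690 × 0.99×10⁻⁴ × 0.37 = 0.0252747 m
B total: 0.0477747 m
Difference: 0.270888 − 0.0477747 = 0.2231133 m

Δh_A − Δh_B ≈ 22 cm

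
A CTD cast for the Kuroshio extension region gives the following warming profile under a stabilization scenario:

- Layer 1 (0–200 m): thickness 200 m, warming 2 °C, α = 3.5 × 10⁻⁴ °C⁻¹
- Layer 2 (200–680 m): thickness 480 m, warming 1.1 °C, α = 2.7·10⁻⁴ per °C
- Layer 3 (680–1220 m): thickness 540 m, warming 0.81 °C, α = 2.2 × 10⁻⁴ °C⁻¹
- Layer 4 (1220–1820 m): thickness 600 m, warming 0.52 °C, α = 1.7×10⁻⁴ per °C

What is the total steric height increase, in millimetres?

432 mm

0–200 m: 2 × 200 × 3.5×10⁻⁴ = 0.14000 m
Layer 2: 1.1 × 2.7×10⁻⁴ × 480 = 0.14256 m
540 × 0.81 × 2.2×10⁻⁴ = 0.096228 m
0.52 × 600 × 1.7×10⁻⁴ = 0.05304 m
Δh = 0.14000 + 0.14256 + 0.096228 + 0.05304 = 0.431828 m ≈ 432 mm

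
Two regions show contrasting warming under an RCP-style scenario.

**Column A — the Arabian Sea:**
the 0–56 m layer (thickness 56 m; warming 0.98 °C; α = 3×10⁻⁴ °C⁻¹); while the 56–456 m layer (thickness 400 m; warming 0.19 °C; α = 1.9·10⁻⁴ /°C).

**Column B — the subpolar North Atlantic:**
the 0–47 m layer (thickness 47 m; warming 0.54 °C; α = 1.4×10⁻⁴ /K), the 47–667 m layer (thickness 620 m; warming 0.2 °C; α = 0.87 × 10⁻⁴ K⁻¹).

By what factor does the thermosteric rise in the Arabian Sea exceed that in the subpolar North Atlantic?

a factor of 2.2

A 0–56 m: 0.98 × 3×10⁻⁴ × 56 = 0.016464 m
A Layer 2: 400 × 1.9×10⁻⁴ × 0.19 = 0.01444 m
A total: 0.030904 m
B 0–47 m: 1.4×10⁻⁴ × 47 × 0.54 = 0.0035532 m
B Layer 2: 0.87×10⁻⁴ × 620 × 0.2 = 0.010788 m
B total: 0.0143412 m
Ratio: 0.030904 / 0.0143412 ≈ 2.155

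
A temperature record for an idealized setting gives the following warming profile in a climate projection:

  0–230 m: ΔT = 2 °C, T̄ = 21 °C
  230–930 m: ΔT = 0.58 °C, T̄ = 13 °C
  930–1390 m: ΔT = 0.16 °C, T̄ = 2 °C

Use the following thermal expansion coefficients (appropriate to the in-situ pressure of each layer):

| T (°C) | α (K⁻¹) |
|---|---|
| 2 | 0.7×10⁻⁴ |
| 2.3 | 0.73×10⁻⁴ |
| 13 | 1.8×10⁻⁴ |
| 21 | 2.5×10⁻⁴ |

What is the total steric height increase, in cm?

19.3 cm

Layer 1 at 21 °C → α = 2.5×10⁻⁴ K⁻¹
Layer 2 at 13 °C → α = 1.8×10⁻⁴ K⁻¹
Layer 3 at 2 °C → α = 0.7×10⁻⁴ K⁻¹
0–230 m: 2 × 230 × 2.5×10⁻⁴ = 0.11500 m
Layer 2: 1.8×10⁻⁴ × 700 × 0.58 = 0.07308 m
930–1390 m: 0.7×10⁻⁴ × 0.16 × 460 = 0.005152 m
Δh = 0.11500 + 0.07308 + 0.005152 = 0.193232 m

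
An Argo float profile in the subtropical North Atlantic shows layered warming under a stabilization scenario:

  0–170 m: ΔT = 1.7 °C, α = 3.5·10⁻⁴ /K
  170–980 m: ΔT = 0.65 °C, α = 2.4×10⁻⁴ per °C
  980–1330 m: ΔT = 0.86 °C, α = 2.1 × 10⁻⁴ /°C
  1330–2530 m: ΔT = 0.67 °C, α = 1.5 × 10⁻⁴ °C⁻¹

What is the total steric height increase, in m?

about 0.411 m

0–170 m: 1.7 × 170 × 3.5×10⁻⁴ = 0.10115 m
Layer 2: 0.65 × 2.4×10⁻⁴ × 810 = 0.12636 m
350 × 0.86 × 2.1×10⁻⁴ = 0.06321 m
Layer 4: 1.5×10⁻⁴ × 1200 × 0.67 = 0.12060 m
Δh = 0.10115 + 0.12636 + 0.06321 + 0.12060 = 0.41132 m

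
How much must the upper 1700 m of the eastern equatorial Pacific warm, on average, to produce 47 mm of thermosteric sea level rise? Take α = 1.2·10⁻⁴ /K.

ΔT = Δh/(αH) = 0.047 / (1.2×10⁻⁴ × 1700) ≈ 0.2304 °C

about 0.23 °C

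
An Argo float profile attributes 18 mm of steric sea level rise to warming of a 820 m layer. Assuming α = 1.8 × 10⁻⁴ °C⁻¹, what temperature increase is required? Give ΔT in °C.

ΔT = Δh/(αH) = 0.018 / (1.8×10⁻⁴ × 820) ≈ 0.1220 °C

0.12 °C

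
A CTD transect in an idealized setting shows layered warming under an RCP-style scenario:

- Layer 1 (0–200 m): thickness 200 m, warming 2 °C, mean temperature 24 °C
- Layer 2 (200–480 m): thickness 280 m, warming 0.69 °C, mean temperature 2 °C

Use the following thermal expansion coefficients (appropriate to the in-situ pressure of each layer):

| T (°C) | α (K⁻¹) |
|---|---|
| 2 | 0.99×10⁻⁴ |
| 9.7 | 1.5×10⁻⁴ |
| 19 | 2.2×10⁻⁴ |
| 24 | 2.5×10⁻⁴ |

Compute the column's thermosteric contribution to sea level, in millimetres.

Layer 1 at 24 °C → α = 2.5×10⁻⁴ K⁻¹
Layer 2 at 2 °C → α = 0.99×10⁻⁴ K⁻¹
2 × 2.5×10⁻⁴ × 200 = 0.10000 m
200–480 m: 0.69 × 0.99×10⁻⁴ × 280 = 0.0191268 m
Δh = 0.10000 + 0.0191268 = 0.1191268 m

120 mm of thermosteric rise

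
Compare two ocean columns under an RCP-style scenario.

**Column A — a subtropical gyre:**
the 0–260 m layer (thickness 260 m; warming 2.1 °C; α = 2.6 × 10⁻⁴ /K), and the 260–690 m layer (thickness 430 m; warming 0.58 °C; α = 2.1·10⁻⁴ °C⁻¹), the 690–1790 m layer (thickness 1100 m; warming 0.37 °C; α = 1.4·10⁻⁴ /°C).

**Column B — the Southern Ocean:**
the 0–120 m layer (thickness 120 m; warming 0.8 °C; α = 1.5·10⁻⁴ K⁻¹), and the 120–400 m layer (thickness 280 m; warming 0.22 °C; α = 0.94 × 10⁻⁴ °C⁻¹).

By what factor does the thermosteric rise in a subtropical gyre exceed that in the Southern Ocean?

12

A 2.1 × 2.6×10⁻⁴ × 260 = 0.14196 m
A 0.58 × 2.1×10⁻⁴ × 430 = 0.052374 m
A 690–1790 m: 1.4×10⁻⁴ × 0.37 × 1100 = 0.05698 m
A total: 0.251314 m
B Layer 1: 120 × 0.8 × 1.5×10⁻⁴ = 0.01440 m
B 120–400 m: 0.94×10⁻⁴ × 280 × 0.22 = 0.0057904 m
B total: 0.0201904 m
Ratio: 0.251314 / 0.0201904 ≈ 12.45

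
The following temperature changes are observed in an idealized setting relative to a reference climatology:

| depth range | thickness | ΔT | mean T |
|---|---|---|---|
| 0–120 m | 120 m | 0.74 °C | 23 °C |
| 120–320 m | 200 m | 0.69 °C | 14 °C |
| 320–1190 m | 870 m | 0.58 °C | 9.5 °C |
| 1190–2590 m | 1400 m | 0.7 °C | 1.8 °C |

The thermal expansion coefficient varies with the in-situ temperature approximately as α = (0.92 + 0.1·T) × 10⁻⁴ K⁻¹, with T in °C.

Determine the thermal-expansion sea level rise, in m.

0.263 m of thermosteric rise

Layer 1: α = (0.92 + 0.1×23)×10⁻⁴ = 3.22×10⁻⁴ K⁻¹
Layer 2: α = (0.92 + 0.1×14)×10⁻⁴ = 2.32×10⁻⁴ K⁻¹
Layer 3: α = (0.92 + 0.1×9.5)×10⁻⁴ = 1.87×10⁻⁴ K⁻¹
Layer 4: α = (0.92 + 0.1×1.8)×10⁻⁴ = 1.1×10⁻⁴ K⁻¹
3.22×10⁻⁴ × 0.74 × 120 = 0.0285936 m
120–320 m: 0.69 × 200 × 2.32×10⁻⁴ = 0.032016 m
870 × 1.87×10⁻⁴ × 0.58 = 0.0943602 m
Layer 4: 0.7 × 1.1×10⁻⁴ × 1400 = 0.10780 m
Δh = 0.0285936 + 0.032016 + 0.0943602 + 0.10780 = 0.2627698 m ≈ 0.263 m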